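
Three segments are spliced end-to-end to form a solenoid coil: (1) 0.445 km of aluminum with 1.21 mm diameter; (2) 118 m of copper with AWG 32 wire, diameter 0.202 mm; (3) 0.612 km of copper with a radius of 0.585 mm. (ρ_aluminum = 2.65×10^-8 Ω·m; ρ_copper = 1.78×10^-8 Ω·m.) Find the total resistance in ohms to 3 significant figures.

Seg 1: A = π(d/2)² = π(6.0500e-04 m)² = 1.150e-06 m²
R_1 = (2.65×10^-8)(445)/(1.150e-06) = 10.26 Ω
Seg 2: A = π(0.202/2 mm)² = π(1.0100e-04 m)² = 3.205e-08 m²
R_2 = (1.78×10^-8)(118)/(3.205e-08) = 65.54 Ω
Seg 3: A = πr² = π(5.8500e-04 m)² = 1.075e-06 m²
R_3 = (1.78×10^-8)(612)/(1.075e-06) = 10.13 Ω
R_total = R_1 + R_2 + R_3 = 85.9 Ω

85.9 Ω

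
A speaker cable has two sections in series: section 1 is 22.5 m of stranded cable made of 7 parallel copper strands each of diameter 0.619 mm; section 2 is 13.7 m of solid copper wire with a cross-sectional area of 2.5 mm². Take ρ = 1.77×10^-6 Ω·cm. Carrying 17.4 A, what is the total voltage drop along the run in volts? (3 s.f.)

ρ = 1.77×10^-6 Ω·cm = 1.77×10^-8 Ω·m
Section 1: A_strand = π(3.0950e-04)² = 3.009e-07 m²; R₁ = ρL/(N·A_s) = (1.77×10^-8)(22.5)/(7×3.009e-07) = 0.1891 Ω
Section 2: A = 2.5 mm² = 2.500e-06 m²
R₂ = (1.77×10^-8)(13.7)/(2.500e-06) = 0.097 Ω
R = R₁ + R₂ = 0.2861 Ω
V = IR = 17.4 × 0.2861 = 4.98 V

4.98 V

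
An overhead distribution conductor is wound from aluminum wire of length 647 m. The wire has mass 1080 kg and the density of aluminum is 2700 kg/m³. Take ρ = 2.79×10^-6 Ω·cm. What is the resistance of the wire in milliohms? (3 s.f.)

ρ = 2.79×10^-6 Ω·cm = 2.79×10^-8 Ω·m
A = m/(density·L) = 1080/(2700×647) = 6.1824e-04 m²
R = ρL/A = (2.79×10^-8)(647)/(6.1824e-04) = 29.2 mΩ

29.2 mΩ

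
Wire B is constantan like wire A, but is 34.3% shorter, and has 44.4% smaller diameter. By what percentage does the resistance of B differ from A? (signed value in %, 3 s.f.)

R ∝ L/d², so R_B/R_A = (1 − 34.3/100) × (1 − 44.4/100)⁻²
= 0.657 × 3.235 = 2.125
(R_B − R_A)/R_A = 2.125 − 1 = 113%

113%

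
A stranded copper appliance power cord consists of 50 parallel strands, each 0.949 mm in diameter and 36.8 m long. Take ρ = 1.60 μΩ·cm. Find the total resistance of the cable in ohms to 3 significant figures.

ρ = 1.60 μΩ·cm = 1.60×10^-8 Ω·m
A_strand = π(4.7450e-04 m)² = 7.073e-07 m²
R_strand = ρL/A = (1.60×10^-8)(36.8)/(7.073e-07) = 0.8324 Ω
R_total = R_strand/N = 0.8324/50 = 0.0166 Ω

0.0166 Ω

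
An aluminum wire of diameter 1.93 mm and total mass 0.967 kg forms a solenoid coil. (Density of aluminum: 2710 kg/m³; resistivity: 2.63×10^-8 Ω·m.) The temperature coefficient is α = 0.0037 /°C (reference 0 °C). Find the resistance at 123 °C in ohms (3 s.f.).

A = π(d/2)² = π(9.6500e-04 m)² = 2.9255e-06 m²
L = m/(density·A) = 0.967/(2710×2.9255e-06) = 122 m
R = ρL/A = (2.63×10^-8)(122)/(2.9255e-06) = 1.096 Ω
R(123 °C) = 1.096 × (1 + 0.0037×123) = 1.60 Ω

1.60 Ω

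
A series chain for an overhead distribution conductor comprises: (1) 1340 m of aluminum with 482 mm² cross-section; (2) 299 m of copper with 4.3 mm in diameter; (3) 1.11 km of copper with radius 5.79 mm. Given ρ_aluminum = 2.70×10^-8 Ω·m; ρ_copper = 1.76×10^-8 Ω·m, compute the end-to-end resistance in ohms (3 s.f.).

Seg 1: A = 482 mm² = 4.820e-04 m²
R_1 = (2.70×10^-8)(1340)/(4.820e-04) = 0.07506 Ω
Seg 2: A = π(d/2)² = π(2.1500e-03 m)² = 1.452e-05 m²
R_2 = (1.76×10^-8)(299)/(1.452e-05) = 0.3624 Ω
Seg 3: A = πr² = π(5.7900e-03 m)² = 1.053e-04 m²
R_3 = (1.76×10^-8)(1110)/(1.053e-04) = 0.1855 Ω
R_total = R_1 + R_2 + R_3 = 0.623 Ω

0.623 Ω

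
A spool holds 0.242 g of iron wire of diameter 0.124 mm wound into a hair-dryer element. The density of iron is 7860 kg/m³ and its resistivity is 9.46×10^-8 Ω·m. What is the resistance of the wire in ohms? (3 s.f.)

A = π(d/2)² = π(6.2000e-05 m)² = 1.2076e-08 m²
L = m/(density·A) = 2.420×10^-4/(7860×1.2076e-08) = 2.55 m
R = ρL/A = (9.46×10^-8)(2.55)/(1.2076e-08) = 20.0 Ω

20.0 Ω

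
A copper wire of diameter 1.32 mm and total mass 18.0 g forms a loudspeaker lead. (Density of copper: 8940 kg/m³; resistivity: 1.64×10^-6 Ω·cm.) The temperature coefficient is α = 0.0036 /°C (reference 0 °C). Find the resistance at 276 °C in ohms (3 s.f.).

0.0352 Ω

ρ = 1.64×10^-6 Ω·cm = 1.64×10^-8 Ω·m
A = π(d/2)² = π(6.6000e-04 m)² = 1.3685e-06 m²
L = m/(density·A) = 0.018/(8940×1.3685e-06) = 1.471 m
R = ρL/A = (1.64×10^-8)(1.471)/(1.3685e-06) = 0.01763 Ω
R(276 °C) = 0.01763 × (1 + 0.0036×276) = 0.0352 Ω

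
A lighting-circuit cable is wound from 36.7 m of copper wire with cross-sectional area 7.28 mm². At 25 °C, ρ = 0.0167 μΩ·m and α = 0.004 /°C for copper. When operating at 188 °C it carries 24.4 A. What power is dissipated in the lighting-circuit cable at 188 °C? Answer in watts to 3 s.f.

82.8 W

ρ = 0.0167 μΩ·m = 1.67×10^-8 Ω·m
A = 7.28 mm² = 7.280e-06 m²
R₍25₎ = ρL/A = (1.67×10^-8)(36.7)/(7.280e-06) = 0.08419 Ω
R₍188₎ = R₍25₎(1 + αΔT) = 0.08419 × (1 + 0.004×163) = 0.1391 Ω
P = I²R = (24.4)² × 0.1391 = 82.8 W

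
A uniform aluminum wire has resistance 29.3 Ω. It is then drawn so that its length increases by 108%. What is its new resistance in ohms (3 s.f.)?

127 Ω

k = 1 + 108/100 = 2.08; volume constant ⇒ A' = A/k, so R' = k²R.
R' = 4.326 × 29.3 = 127 Ω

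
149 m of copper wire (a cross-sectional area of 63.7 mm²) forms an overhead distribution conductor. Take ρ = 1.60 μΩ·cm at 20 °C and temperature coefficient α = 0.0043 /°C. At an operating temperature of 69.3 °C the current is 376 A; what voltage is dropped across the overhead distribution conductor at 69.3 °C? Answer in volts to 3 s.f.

ρ = 1.60 μΩ·cm = 1.60×10^-8 Ω·m
A = 63.7 mm² = 6.370e-05 m²
R₍20₎ = ρL/A = (1.60×10^-8)(149)/(6.370e-05) = 0.03743 Ω
R₍69.3₎ = R₍20₎(1 + αΔT) = 0.03743 × (1 + 0.0043×49.3) = 0.04536 Ω
V = IR = 376 × 0.04536 = 17.1 V

17.1 V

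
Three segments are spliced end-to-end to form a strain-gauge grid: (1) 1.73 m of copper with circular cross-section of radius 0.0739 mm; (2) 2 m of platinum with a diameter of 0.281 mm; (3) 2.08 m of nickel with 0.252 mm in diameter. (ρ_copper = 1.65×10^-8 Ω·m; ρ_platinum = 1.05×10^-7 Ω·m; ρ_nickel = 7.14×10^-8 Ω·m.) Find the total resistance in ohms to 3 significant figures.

Seg 1: A = πr² = π(7.3900e-05 m)² = 1.716e-08 m²
R_1 = (1.65×10^-8)(1.73)/(1.716e-08) = 1.664 Ω
Seg 2: A = π(d/2)² = π(1.4050e-04 m)² = 6.202e-08 m²
R_2 = (1.05×10^-7)(2)/(6.202e-08) = 3.386 Ω
Seg 3: A = π(d/2)² = π(1.2600e-04 m)² = 4.988e-08 m²
R_3 = (7.14×10^-8)(2.08)/(4.988e-08) = 2.978 Ω
R_total = R_1 + R_2 + R_3 = 8.03 Ω

8.03 Ω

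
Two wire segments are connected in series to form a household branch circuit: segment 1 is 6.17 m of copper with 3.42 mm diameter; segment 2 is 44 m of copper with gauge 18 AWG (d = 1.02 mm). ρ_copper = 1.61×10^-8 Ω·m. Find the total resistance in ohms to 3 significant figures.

Segment 1: A = π(d/2)² = π(1.7100e-03 m)² = 9.186e-06 m²
R₁ = ρL/A = (1.61×10^-8)(6.17)/(9.186e-06) = 0.01081 Ω
Segment 2: A = π(1.02/2 mm)² = π(5.1000e-04 m)² = 8.171e-07 m²
R₂ = (1.61×10^-8)(44)/(8.171e-07) = 0.8669 Ω
R = R₁ + R₂ = 0.878 Ω

0.878 Ω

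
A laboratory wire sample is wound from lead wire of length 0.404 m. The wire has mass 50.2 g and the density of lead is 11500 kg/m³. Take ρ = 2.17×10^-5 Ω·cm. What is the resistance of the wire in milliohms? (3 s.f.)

ρ = 2.17×10^-5 Ω·cm = 2.17×10^-7 Ω·m
A = m/(density·L) = 0.0502/(11500×0.404) = 1.0805e-05 m²
R = ρL/A = (2.17×10^-7)(0.404)/(1.0805e-05) = 8.11 mΩ

8.11 mΩ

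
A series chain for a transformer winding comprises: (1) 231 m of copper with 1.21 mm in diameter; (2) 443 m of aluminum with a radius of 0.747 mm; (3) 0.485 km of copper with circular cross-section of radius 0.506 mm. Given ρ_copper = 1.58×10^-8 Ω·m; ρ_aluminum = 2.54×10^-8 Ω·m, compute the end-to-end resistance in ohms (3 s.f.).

Seg 1: A = π(d/2)² = π(6.0500e-04 m)² = 1.150e-06 m²
R_1 = (1.58×10^-8)(231)/(1.150e-06) = 3.174 Ω
Seg 2: A = πr² = π(7.4700e-04 m)² = 1.753e-06 m²
R_2 = (2.54×10^-8)(443)/(1.753e-06) = 6.419 Ω
Seg 3: A = πr² = π(5.0600e-04 m)² = 8.044e-07 m²
R_3 = (1.58×10^-8)(485)/(8.044e-07) = 9.527 Ω
R_total = R_1 + R_2 + R_3 = 19.1 Ω

19.1 Ω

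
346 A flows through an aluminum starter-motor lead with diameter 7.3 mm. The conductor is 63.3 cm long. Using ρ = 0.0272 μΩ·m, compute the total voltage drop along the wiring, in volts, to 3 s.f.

ρ = 0.0272 μΩ·m = 2.72×10^-8 Ω·m
A = π(d/2)² = π(3.6500e-03 m)² = 4.185e-05 m²
R = ρL/A = (2.72×10^-8)(0.633)/(4.185e-05) = 4.114×10^-4 Ω
V = IR = 346 × 4.114×10^-4 = 0.142 V

0.142 V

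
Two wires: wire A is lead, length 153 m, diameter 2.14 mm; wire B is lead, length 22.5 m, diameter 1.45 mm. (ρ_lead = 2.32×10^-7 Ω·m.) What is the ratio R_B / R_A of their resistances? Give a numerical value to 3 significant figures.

0.320

R ∝ ρL/d², so R_B/R_A = (L_B/L_A) × (d_A/d_B)²
= (22.5/153) × (2.14/1.45)² = 0.320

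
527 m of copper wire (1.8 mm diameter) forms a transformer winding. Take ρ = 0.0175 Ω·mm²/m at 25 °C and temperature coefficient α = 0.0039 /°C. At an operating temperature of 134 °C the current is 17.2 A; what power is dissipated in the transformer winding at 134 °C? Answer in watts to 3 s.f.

1530 W

ρ = 0.0175 Ω·mm²/m = 1.75×10^-8 Ω·m
A = π(d/2)² = π(9.0000e-04 m)² = 2.545e-06 m²
R₍25₎ = ρL/A = (1.75×10^-8)(527)/(2.545e-06) = 3.624 Ω
R₍134₎ = R₍25₎(1 + αΔT) = 3.624 × (1 + 0.0039×109) = 5.165 Ω
P = I²R = (17.2)² × 5.165 = 1530 W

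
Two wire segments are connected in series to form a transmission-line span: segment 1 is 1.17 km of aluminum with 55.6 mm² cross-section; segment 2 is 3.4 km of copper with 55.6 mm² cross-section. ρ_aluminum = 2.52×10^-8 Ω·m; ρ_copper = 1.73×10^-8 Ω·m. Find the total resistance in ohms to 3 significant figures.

1.59 Ω

Segment 1: A = 55.6 mm² = 5.560e-05 m²
R₁ = ρL/A = (2.52×10^-8)(1170)/(5.560e-05) = 0.5303 Ω
R₂ = (1.73×10^-8)(3400)/(5.560e-05) = 1.058 Ω
R = R₁ + R₂ = 1.59 Ω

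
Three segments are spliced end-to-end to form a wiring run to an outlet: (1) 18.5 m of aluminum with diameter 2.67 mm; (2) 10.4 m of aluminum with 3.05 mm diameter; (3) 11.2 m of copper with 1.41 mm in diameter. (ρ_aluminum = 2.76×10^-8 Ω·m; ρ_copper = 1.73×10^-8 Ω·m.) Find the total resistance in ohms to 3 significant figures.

0.255 Ω

Seg 1: A = π(d/2)² = π(1.3350e-03 m)² = 5.599e-06 m²
R_1 = (2.76×10^-8)(18.5)/(5.599e-06) = 0.09119 Ω
Seg 2: A = π(d/2)² = π(1.5250e-03 m)² = 7.306e-06 m²
R_2 = (2.76×10^-8)(10.4)/(7.306e-06) = 0.03929 Ω
Seg 3: A = π(d/2)² = π(7.0500e-04 m)² = 1.561e-06 m²
R_3 = (1.73×10^-8)(11.2)/(1.561e-06) = 0.1241 Ω
R_total = R_1 + R_2 + R_3 = 0.255 Ω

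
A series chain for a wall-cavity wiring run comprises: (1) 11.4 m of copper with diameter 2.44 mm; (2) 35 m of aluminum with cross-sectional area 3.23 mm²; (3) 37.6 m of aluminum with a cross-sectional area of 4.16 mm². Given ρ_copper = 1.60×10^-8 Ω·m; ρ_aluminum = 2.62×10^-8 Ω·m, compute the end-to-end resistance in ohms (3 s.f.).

Seg 1: A = π(d/2)² = π(1.2200e-03 m)² = 4.676e-06 m²
R_1 = (1.60×10^-8)(11.4)/(4.676e-06) = 0.03901 Ω
Seg 2: A = 3.23 mm² = 3.230e-06 m²
R_2 = (2.62×10^-8)(35)/(3.230e-06) = 0.2839 Ω
Seg 3: A = 4.16 mm² = 4.160e-06 m²
R_3 = (2.62×10^-8)(37.6)/(4.160e-06) = 0.2368 Ω
R_total = R_1 + R_2 + R_3 = 0.560 Ω

0.560 Ω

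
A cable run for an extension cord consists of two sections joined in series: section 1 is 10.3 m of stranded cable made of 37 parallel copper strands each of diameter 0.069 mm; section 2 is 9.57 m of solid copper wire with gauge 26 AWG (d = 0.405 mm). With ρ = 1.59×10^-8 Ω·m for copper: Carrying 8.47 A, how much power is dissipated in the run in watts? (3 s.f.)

Section 1: A_strand = π(3.4500e-05)² = 3.739e-09 m²; R₁ = ρL/(N·A_s) = (1.59×10^-8)(10.3)/(37×3.739e-09) = 1.184 Ω
Section 2: A = π(0.405/2 mm)² = π(2.0250e-04 m)² = 1.288e-07 m²
R₂ = (1.59×10^-8)(9.57)/(1.288e-07) = 1.181 Ω
R = R₁ + R₂ = 2.365 Ω
P = I²R = (8.47)² × 2.365 = 170 W

170 W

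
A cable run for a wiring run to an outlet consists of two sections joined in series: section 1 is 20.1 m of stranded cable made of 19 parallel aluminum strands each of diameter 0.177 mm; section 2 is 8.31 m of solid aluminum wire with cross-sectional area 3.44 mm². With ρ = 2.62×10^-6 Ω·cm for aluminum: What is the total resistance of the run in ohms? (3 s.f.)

ρ = 2.62×10^-6 Ω·cm = 2.62×10^-8 Ω·m
Section 1: A_strand = π(8.8500e-05)² = 2.461e-08 m²; R₁ = ρL/(N·A_s) = (2.62×10^-8)(20.1)/(19×2.461e-08) = 1.126 Ω
Section 2: A = 3.44 mm² = 3.440e-06 m²
R₂ = (2.62×10^-8)(8.31)/(3.440e-06) = 0.06329 Ω
R = R₁ + R₂ = 1.19 Ω

1.19 Ω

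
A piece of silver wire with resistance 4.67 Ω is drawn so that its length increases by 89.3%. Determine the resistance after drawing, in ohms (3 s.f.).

16.7 Ω

k = 1 + 89.3/100 = 1.893; volume constant ⇒ A' = A/k, so R' = k²R.
R' = 3.583 × 4.67 = 16.7 Ω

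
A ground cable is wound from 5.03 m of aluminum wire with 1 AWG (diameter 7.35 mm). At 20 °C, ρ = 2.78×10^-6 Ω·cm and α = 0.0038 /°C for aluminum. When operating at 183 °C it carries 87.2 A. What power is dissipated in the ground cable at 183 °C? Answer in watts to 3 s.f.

ρ = 2.78×10^-6 Ω·cm = 2.78×10^-8 Ω·m
A = π(7.35/2 mm)² = π(3.6750e-03 m)² = 4.243e-05 m²
R₍20₎ = ρL/A = (2.78×10^-8)(5.03)/(4.243e-05) = 0.003296 Ω
R₍183₎ = R₍20₎(1 + αΔT) = 0.003296 × (1 + 0.0038×163) = 0.005337 Ω
P = I²R = (87.2)² × 0.005337 = 40.6 W

40.6 W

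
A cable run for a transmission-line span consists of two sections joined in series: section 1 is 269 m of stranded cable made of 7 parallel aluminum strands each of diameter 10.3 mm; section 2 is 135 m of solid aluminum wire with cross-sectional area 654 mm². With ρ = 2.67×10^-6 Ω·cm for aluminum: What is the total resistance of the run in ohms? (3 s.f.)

ρ = 2.67×10^-6 Ω·cm = 2.67×10^-8 Ω·m
Section 1: A_strand = π(5.1500e-03)² = 8.332e-05 m²; R₁ = ρL/(N·A_s) = (2.67×10^-8)(269)/(7×8.332e-05) = 0.01231 Ω
Section 2: A = 654 mm² = 6.540e-04 m²
R₂ = (2.67×10^-8)(135)/(6.540e-04) = 0.005511 Ω
R = R₁ + R₂ = 0.0178 Ω

0.0178 Ω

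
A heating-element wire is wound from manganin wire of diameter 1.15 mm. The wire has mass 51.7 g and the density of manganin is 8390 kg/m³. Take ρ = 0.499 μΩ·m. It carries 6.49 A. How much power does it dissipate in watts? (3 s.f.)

120 W

ρ = 0.499 μΩ·m = 4.99×10^-7 Ω·m
A = π(d/2)² = π(5.7500e-04 m)² = 1.0387e-06 m²
L = m/(density·A) = 0.0517/(8390×1.0387e-06) = 5.933 m
R = ρL/A = (4.99×10^-7)(5.933)/(1.0387e-06) = 2.85 Ω
P = I²R = (6.49)² × 2.85 = 120 W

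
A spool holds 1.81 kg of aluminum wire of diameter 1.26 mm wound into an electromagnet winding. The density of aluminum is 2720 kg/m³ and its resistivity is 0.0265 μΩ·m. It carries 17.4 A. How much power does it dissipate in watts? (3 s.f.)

ρ = 0.0265 μΩ·m = 2.65×10^-8 Ω·m
A = π(d/2)² = π(6.3000e-04 m)² = 1.2469e-06 m²
L = m/(density·A) = 1.81/(2720×1.2469e-06) = 533.7 m
R = ρL/A = (2.65×10^-8)(533.7)/(1.2469e-06) = 11.34 Ω
P = I²R = (17.4)² × 11.34 = 3430 W

3430 W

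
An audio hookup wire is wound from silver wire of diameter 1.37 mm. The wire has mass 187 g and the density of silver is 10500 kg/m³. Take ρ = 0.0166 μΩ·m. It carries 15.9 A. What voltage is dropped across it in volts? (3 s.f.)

ρ = 0.0166 μΩ·m = 1.66×10^-8 Ω·m
A = π(d/2)² = π(6.8500e-04 m)² = 1.4741e-06 m²
L = m/(density·A) = 0.187/(10500×1.4741e-06) = 12.08 m
R = ρL/A = (1.66×10^-8)(12.08)/(1.4741e-06) = 0.136 Ω
V = IR = 15.9 × 0.136 = 2.16 V

2.16 V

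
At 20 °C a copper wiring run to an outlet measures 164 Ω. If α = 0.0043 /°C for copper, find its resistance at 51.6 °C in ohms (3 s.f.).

ΔT = 51.6 − 20 = 31.6 °C
R = R₀(1 + αΔT) = 164 × (1 + 0.0043×31.6) = 164 × 1.136 = 186 Ω

186 Ω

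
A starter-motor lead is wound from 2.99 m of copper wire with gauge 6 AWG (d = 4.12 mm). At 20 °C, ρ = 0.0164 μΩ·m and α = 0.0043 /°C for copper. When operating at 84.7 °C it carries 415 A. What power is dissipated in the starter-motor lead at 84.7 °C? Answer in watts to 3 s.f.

ρ = 0.0164 μΩ·m = 1.64×10^-8 Ω·m
A = π(4.12/2 mm)² = π(2.0600e-03 m)² = 1.333e-05 m²
R₍20₎ = ρL/A = (1.64×10^-8)(2.99)/(1.333e-05) = 0.003678 Ω
R₍84.7₎ = R₍20₎(1 + αΔT) = 0.003678 × (1 + 0.0043×64.7) = 0.004701 Ω
P = I²R = (415)² × 0.004701 = 810 W

810 W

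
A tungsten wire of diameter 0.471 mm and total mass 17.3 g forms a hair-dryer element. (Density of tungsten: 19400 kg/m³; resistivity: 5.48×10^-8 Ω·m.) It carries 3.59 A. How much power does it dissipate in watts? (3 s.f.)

20.7 W

A = π(d/2)² = π(2.3550e-04 m)² = 1.7423e-07 m²
L = m/(density·A) = 0.0173/(19400×1.7423e-07) = 5.118 m
R = ρL/A = (5.48×10^-8)(5.118)/(1.7423e-07) = 1.61 Ω
P = I²R = (3.59)² × 1.61 = 20.7 W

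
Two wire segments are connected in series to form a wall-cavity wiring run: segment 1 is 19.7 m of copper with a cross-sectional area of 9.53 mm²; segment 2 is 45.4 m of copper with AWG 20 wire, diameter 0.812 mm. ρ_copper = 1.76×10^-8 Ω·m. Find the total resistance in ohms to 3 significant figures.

1.58 Ω

Segment 1: A = 9.53 mm² = 9.530e-06 m²
R₁ = ρL/A = (1.76×10^-8)(19.7)/(9.530e-06) = 0.03638 Ω
Segment 2: A = π(0.812/2 mm)² = π(4.0600e-04 m)² = 5.178e-07 m²
R₂ = (1.76×10^-8)(45.4)/(5.178e-07) = 1.543 Ω
R = R₁ + R₂ = 1.58 Ω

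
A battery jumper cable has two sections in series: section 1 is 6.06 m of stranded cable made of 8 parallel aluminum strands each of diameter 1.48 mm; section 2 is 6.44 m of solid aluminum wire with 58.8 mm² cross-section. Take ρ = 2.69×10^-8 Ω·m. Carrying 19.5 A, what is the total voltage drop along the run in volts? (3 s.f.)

Section 1: A_strand = π(7.4000e-04)² = 1.720e-06 m²; R₁ = ρL/(N·A_s) = (2.69×10^-8)(6.06)/(8×1.720e-06) = 0.01184 Ω
Section 2: A = 58.8 mm² = 5.880e-05 m²
R₂ = (2.69×10^-8)(6.44)/(5.880e-05) = 0.002946 Ω
R = R₁ + R₂ = 0.01479 Ω
V = IR = 19.5 × 0.01479 = 0.288 V

0.288 V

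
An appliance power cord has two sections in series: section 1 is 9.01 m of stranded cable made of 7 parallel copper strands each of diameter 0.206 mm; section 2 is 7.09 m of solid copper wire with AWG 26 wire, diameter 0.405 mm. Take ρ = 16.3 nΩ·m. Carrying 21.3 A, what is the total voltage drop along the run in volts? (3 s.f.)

32.5 V

ρ = 16.3 nΩ·m = 1.63×10^-8 Ω·m
Section 1: A_strand = π(1.0300e-04)² = 3.333e-08 m²; R₁ = ρL/(N·A_s) = (1.63×10^-8)(9.01)/(7×3.333e-08) = 0.6295 Ω
Section 2: A = π(0.405/2 mm)² = π(2.0250e-04 m)² = 1.288e-07 m²
R₂ = (1.63×10^-8)(7.09)/(1.288e-07) = 0.8971 Ω
R = R₁ + R₂ = 1.527 Ω
V = IR = 21.3 × 1.527 = 32.5 V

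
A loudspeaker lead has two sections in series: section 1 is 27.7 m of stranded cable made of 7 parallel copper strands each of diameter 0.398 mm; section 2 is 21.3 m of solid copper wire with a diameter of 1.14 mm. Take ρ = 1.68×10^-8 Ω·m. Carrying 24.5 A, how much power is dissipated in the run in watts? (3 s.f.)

Section 1: A_strand = π(1.9900e-04)² = 1.244e-07 m²; R₁ = ρL/(N·A_s) = (1.68×10^-8)(27.7)/(7×1.244e-07) = 0.5344 Ω
Section 2: A = π(d/2)² = π(5.7000e-04 m)² = 1.021e-06 m²
R₂ = (1.68×10^-8)(21.3)/(1.021e-06) = 0.3506 Ω
R = R₁ + R₂ = 0.8849 Ω
P = I²R = (24.5)² × 0.8849 = 531 W

531 W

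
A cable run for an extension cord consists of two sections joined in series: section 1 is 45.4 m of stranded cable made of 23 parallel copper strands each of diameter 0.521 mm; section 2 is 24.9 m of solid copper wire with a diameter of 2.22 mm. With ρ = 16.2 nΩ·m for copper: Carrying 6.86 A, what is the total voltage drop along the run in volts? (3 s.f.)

1.74 V

ρ = 16.2 nΩ·m = 1.62×10^-8 Ω·m
Section 1: A_strand = π(2.6050e-04)² = 2.132e-07 m²; R₁ = ρL/(N·A_s) = (1.62×10^-8)(45.4)/(23×2.132e-07) = 0.15 Ω
Section 2: A = π(d/2)² = π(1.1100e-03 m)² = 3.871e-06 m²
R₂ = (1.62×10^-8)(24.9)/(3.871e-06) = 0.1042 Ω
R = R₁ + R₂ = 0.2542 Ω
V = IR = 6.86 × 0.2542 = 1.74 V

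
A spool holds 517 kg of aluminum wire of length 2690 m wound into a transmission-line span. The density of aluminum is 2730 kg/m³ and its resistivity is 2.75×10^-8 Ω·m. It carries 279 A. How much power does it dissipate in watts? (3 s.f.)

81800 W

A = m/(density·L) = 517/(2730×2690) = 7.0400e-05 m²
R = ρL/A = (2.75×10^-8)(2690)/(7.0400e-05) = 1.051 Ω
P = I²R = (279)² × 1.051 = 81800 W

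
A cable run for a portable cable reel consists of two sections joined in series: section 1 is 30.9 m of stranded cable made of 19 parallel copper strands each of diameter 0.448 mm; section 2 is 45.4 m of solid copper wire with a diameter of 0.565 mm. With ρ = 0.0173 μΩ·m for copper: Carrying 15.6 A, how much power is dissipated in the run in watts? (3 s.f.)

806 W

ρ = 0.0173 μΩ·m = 1.73×10^-8 Ω·m
Section 1: A_strand = π(2.2400e-04)² = 1.576e-07 m²; R₁ = ρL/(N·A_s) = (1.73×10^-8)(30.9)/(19×1.576e-07) = 0.1785 Ω
Section 2: A = π(d/2)² = π(2.8250e-04 m)² = 2.507e-07 m²
R₂ = (1.73×10^-8)(45.4)/(2.507e-07) = 3.133 Ω
R = R₁ + R₂ = 3.311 Ω
P = I²R = (15.6)² × 3.311 = 806 W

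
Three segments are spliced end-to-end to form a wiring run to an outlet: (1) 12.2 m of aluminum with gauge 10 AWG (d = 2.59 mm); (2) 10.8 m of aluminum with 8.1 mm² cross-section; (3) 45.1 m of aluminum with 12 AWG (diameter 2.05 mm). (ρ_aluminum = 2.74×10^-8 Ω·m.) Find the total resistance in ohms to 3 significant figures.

Seg 1: A = π(2.59/2 mm)² = π(1.2950e-03 m)² = 5.269e-06 m²
R_1 = (2.74×10^-8)(12.2)/(5.269e-06) = 0.06345 Ω
Seg 2: A = 8.1 mm² = 8.100e-06 m²
R_2 = (2.74×10^-8)(10.8)/(8.100e-06) = 0.03653 Ω
Seg 3: A = π(2.05/2 mm)² = π(1.0250e-03 m)² = 3.301e-06 m²
R_3 = (2.74×10^-8)(45.1)/(3.301e-06) = 0.3744 Ω
R_total = R_1 + R_2 + R_3 = 0.474 Ω

0.474 Ω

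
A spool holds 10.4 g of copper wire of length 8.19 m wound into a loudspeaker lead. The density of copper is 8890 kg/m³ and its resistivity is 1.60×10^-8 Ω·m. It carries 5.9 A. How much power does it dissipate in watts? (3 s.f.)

31.9 W

A = m/(density·L) = 0.0104/(8890×8.19) = 1.4284e-07 m²
R = ρL/A = (1.60×10^-8)(8.19)/(1.4284e-07) = 0.9174 Ω
P = I²R = (5.9)² × 0.9174 = 31.9 W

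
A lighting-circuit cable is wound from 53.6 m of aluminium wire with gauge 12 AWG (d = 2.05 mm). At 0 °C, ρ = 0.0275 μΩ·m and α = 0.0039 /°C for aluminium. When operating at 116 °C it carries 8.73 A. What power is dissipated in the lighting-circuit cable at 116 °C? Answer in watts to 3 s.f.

ρ = 0.0275 μΩ·m = 2.75×10^-8 Ω·m
A = π(2.05/2 mm)² = π(1.0250e-03 m)² = 3.301e-06 m²
R₍0₎ = ρL/A = (2.75×10^-8)(53.6)/(3.301e-06) = 0.4466 Ω
R₍116₎ = R₍0₎(1 + αΔT) = 0.4466 × (1 + 0.0039×116) = 0.6486 Ω
P = I²R = (8.73)² × 0.6486 = 49.4 W

49.4 W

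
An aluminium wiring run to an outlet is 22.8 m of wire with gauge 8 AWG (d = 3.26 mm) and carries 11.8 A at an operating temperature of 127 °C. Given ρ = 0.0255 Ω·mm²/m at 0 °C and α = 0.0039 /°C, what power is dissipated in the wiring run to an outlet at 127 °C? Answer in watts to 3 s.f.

ρ = 0.0255 Ω·mm²/m = 2.55×10^-8 Ω·m
A = π(3.26/2 mm)² = π(1.6300e-03 m)² = 8.347e-06 m²
R₍0₎ = ρL/A = (2.55×10^-8)(22.8)/(8.347e-06) = 0.06965 Ω
R₍127₎ = R₍0₎(1 + αΔT) = 0.06965 × (1 + 0.0039×127) = 0.1042 Ω
P = I²R = (11.8)² × 0.1042 = 14.5 W

14.5 W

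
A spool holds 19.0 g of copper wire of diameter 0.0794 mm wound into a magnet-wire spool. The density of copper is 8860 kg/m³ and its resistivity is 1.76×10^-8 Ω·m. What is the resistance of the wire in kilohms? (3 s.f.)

A = π(d/2)² = π(3.9700e-05 m)² = 4.9514e-09 m²
L = m/(density·A) = 0.019/(8860×4.9514e-09) = 433.1 m
R = ρL/A = (1.76×10^-8)(433.1)/(4.9514e-09) = 1.54 kΩ

1.54 kΩ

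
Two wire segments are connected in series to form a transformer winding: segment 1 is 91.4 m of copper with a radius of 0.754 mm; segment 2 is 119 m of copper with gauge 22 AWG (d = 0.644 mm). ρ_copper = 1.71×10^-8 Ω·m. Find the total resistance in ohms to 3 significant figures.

Segment 1: A = πr² = π(7.5400e-04 m)² = 1.786e-06 m²
R₁ = ρL/A = (1.71×10^-8)(91.4)/(1.786e-06) = 0.8751 Ω
Segment 2: A = π(0.644/2 mm)² = π(3.2200e-04 m)² = 3.257e-07 m²
R₂ = (1.71×10^-8)(119)/(3.257e-07) = 6.247 Ω
R = R₁ + R₂ = 7.12 Ω

7.12 Ω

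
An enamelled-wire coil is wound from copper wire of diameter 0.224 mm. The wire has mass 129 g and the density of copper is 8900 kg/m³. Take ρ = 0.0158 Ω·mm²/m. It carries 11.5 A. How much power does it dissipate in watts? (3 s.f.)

19500 W

ρ = 0.0158 Ω·mm²/m = 1.58×10^-8 Ω·m
A = π(d/2)² = π(1.1200e-04 m)² = 3.9408e-08 m²
L = m/(density·A) = 0.129/(8900×3.9408e-08) = 367.8 m
R = ρL/A = (1.58×10^-8)(367.8)/(3.9408e-08) = 147.5 Ω
P = I²R = (11.5)² × 147.5 = 19500 W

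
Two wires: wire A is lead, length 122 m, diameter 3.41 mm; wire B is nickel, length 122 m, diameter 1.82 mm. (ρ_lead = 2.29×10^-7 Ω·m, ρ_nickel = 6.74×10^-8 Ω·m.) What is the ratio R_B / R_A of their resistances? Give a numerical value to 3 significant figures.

1.03

R ∝ ρL/d², so R_B/R_A = (ρ_B/ρ_A) × (d_A/d_B)²
= (6.74×10^-8/2.29×10^-7) × (3.41/1.82)² = 1.03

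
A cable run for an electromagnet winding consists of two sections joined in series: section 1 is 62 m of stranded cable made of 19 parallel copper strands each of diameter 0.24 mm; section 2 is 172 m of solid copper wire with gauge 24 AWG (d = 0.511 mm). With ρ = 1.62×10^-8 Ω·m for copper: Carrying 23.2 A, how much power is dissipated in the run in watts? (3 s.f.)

7940 W

Section 1: A_strand = π(1.2000e-04)² = 4.524e-08 m²; R₁ = ρL/(N·A_s) = (1.62×10^-8)(62)/(19×4.524e-08) = 1.169 Ω
Section 2: A = π(0.511/2 mm)² = π(2.5550e-04 m)² = 2.051e-07 m²
R₂ = (1.62×10^-8)(172)/(2.051e-07) = 13.59 Ω
R = R₁ + R₂ = 14.76 Ω
P = I²R = (23.2)² × 14.76 = 7940 W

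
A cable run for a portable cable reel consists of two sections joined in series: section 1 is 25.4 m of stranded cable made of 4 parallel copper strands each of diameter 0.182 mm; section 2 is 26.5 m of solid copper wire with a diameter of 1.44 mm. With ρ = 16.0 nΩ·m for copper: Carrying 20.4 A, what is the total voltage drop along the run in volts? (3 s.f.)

85.0 V

ρ = 16.0 nΩ·m = 1.60×10^-8 Ω·m
Section 1: A_strand = π(9.1000e-05)² = 2.602e-08 m²; R₁ = ρL/(N·A_s) = (1.60×10^-8)(25.4)/(4×2.602e-08) = 3.905 Ω
Section 2: A = π(d/2)² = π(7.2000e-04 m)² = 1.629e-06 m²
R₂ = (1.60×10^-8)(26.5)/(1.629e-06) = 0.2603 Ω
R = R₁ + R₂ = 4.166 Ω
V = IR = 20.4 × 4.166 = 85.0 V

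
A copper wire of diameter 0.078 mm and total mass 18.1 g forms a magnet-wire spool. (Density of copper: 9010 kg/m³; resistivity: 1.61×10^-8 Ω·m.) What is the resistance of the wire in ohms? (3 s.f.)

1420 Ω

A = π(d/2)² = π(3.9000e-05 m)² = 4.7784e-09 m²
L = m/(density·A) = 0.0181/(9010×4.7784e-09) = 420.4 m
R = ρL/A = (1.61×10^-8)(420.4)/(4.7784e-09) = 1420 Ω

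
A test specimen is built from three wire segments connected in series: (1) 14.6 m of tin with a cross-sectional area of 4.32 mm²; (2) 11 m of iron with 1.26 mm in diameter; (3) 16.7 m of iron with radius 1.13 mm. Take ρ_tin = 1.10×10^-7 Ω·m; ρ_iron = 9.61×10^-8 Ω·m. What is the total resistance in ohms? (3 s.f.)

1.62 Ω

Seg 1: A = 4.32 mm² = 4.320e-06 m²
R_1 = (1.10×10^-7)(14.6)/(4.320e-06) = 0.3718 Ω
Seg 2: A = π(d/2)² = π(6.3000e-04 m)² = 1.247e-06 m²
R_2 = (9.61×10^-8)(11)/(1.247e-06) = 0.8478 Ω
Seg 3: A = πr² = π(1.1300e-03 m)² = 4.011e-06 m²
R_3 = (9.61×10^-8)(16.7)/(4.011e-06) = 0.4001 Ω
R_total = R_1 + R_2 + R_3 = 1.62 Ω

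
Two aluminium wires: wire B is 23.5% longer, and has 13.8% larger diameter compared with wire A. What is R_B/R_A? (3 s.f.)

0.954

R ∝ L/d², so R_B/R_A = (1 + 23.5/100) × (1 + 13.8/100)⁻²
= 1.235 × 0.7722 = 0.954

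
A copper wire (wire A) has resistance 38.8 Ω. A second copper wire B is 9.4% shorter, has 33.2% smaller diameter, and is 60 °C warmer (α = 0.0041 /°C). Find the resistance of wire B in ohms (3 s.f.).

98.2 Ω

R ∝ ρL/d² with ρ ∝ (1+αΔT), so R_B/R_A = (1 − 9.4/100) × (1 − 33.2/100)⁻² × (1 + 0.0041×60)
= 0.906 × 2.241 × 1.246 = 2.53
R_B = 2.53 × 38.8 = 98.2 Ω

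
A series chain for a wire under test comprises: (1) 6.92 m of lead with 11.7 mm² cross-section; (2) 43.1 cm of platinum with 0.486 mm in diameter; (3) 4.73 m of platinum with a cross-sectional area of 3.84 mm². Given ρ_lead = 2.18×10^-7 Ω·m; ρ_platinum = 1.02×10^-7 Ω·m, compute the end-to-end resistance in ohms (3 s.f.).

0.492 Ω

Seg 1: A = 11.7 mm² = 1.170e-05 m²
R_1 = (2.18×10^-7)(6.92)/(1.170e-05) = 0.1289 Ω
Seg 2: A = π(d/2)² = π(2.4300e-04 m)² = 1.855e-07 m²
R_2 = (1.02×10^-7)(0.431)/(1.855e-07) = 0.237 Ω
Seg 3: A = 3.84 mm² = 3.840e-06 m²
R_3 = (1.02×10^-7)(4.73)/(3.840e-06) = 0.1256 Ω
R_total = R_1 + R_2 + R_3 = 0.492 Ω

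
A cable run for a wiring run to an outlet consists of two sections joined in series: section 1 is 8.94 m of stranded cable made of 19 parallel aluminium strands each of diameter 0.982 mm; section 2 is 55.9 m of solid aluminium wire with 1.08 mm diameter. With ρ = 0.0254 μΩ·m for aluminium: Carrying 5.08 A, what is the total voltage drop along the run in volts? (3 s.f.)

7.95 V

ρ = 0.0254 μΩ·m = 2.54×10^-8 Ω·m
Section 1: A_strand = π(4.9100e-04)² = 7.574e-07 m²; R₁ = ρL/(N·A_s) = (2.54×10^-8)(8.94)/(19×7.574e-07) = 0.01578 Ω
Section 2: A = π(d/2)² = π(5.4000e-04 m)² = 9.161e-07 m²
R₂ = (2.54×10^-8)(55.9)/(9.161e-07) = 1.55 Ω
R = R₁ + R₂ = 1.566 Ω
V = IR = 5.08 × 1.566 = 7.95 V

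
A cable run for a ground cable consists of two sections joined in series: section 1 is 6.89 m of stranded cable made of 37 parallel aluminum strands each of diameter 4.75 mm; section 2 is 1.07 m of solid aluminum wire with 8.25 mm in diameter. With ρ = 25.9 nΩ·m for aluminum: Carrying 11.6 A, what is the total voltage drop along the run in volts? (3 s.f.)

ρ = 25.9 nΩ·m = 2.59×10^-8 Ω·m
Section 1: A_strand = π(2.3750e-03)² = 1.772e-05 m²; R₁ = ρL/(N·A_s) = (2.59×10^-8)(6.89)/(37×1.772e-05) = 2.722×10^-4 Ω
Section 2: A = π(d/2)² = π(4.1250e-03 m)² = 5.346e-05 m²
R₂ = (2.59×10^-8)(1.07)/(5.346e-05) = 5.184×10^-4 Ω
R = R₁ + R₂ = 7.906×10^-4 Ω
V = IR = 11.6 × 7.906×10^-4 = 0.00917 V

0.00917 V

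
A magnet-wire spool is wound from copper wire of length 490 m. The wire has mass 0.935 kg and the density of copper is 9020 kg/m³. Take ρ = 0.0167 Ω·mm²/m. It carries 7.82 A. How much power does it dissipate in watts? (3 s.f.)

ρ = 0.0167 Ω·mm²/m = 1.67×10^-8 Ω·m
A = m/(density·L) = 0.935/(9020×490) = 2.1155e-07 m²
R = ρL/A = (1.67×10^-8)(490)/(2.1155e-07) = 38.68 Ω
P = I²R = (7.82)² × 38.68 = 2370 W

2370 W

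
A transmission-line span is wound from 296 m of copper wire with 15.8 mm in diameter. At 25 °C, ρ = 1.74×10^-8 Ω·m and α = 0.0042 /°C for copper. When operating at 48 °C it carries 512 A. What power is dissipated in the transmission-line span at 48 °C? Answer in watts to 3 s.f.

A = π(d/2)² = π(7.9000e-03 m)² = 1.961e-04 m²
R₍25₎ = ρL/A = (1.74×10^-8)(296)/(1.961e-04) = 0.02627 Ω
R₍48₎ = R₍25₎(1 + αΔT) = 0.02627 × (1 + 0.0042×23) = 0.02881 Ω
P = I²R = (512)² × 0.02881 = 7550 W

7550 W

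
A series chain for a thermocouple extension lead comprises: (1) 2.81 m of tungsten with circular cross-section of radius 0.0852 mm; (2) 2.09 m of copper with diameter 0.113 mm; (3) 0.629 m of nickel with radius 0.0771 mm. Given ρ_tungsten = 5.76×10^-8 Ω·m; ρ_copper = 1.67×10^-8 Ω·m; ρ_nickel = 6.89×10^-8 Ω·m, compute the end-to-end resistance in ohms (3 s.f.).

Seg 1: A = πr² = π(8.5200e-05 m)² = 2.280e-08 m²
R_1 = (5.76×10^-8)(2.81)/(2.280e-08) = 7.097 Ω
Seg 2: A = π(d/2)² = π(5.6500e-05 m)² = 1.003e-08 m²
R_2 = (1.67×10^-8)(2.09)/(1.003e-08) = 3.48 Ω
Seg 3: A = πr² = π(7.7100e-05 m)² = 1.867e-08 m²
R_3 = (6.89×10^-8)(0.629)/(1.867e-08) = 2.321 Ω
R_total = R_1 + R_2 + R_3 = 12.9 Ω

12.9 Ω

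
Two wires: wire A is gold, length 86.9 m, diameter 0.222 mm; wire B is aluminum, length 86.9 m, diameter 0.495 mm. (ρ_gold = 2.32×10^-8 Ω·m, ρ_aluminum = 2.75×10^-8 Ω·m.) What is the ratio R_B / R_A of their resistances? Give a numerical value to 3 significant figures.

R ∝ ρL/d², so R_B/R_A = (ρ_B/ρ_A) × (d_A/d_B)²
= (2.75×10^-8/2.32×10^-8) × (0.222/0.495)² = 0.238

0.238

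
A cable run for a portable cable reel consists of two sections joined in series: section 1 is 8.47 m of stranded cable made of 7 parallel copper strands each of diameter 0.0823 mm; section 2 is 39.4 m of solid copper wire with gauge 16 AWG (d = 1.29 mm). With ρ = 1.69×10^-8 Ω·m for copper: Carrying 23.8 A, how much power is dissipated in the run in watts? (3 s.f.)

2470 W

Section 1: A_strand = π(4.1150e-05)² = 5.320e-09 m²; R₁ = ρL/(N·A_s) = (1.69×10^-8)(8.47)/(7×5.320e-09) = 3.844 Ω
Section 2: A = π(1.29/2 mm)² = π(6.4500e-04 m)² = 1.307e-06 m²
R₂ = (1.69×10^-8)(39.4)/(1.307e-06) = 0.5095 Ω
R = R₁ + R₂ = 4.353 Ω
P = I²R = (23.8)² × 4.353 = 2470 W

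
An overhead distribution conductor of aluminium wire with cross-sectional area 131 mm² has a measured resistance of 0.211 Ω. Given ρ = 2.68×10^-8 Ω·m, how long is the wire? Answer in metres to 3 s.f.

A = 131 mm² = 1.310e-04 m²
L = RA/ρ = (0.211)(1.310e-04)/(2.68×10^-8) = 1030 m

1030 m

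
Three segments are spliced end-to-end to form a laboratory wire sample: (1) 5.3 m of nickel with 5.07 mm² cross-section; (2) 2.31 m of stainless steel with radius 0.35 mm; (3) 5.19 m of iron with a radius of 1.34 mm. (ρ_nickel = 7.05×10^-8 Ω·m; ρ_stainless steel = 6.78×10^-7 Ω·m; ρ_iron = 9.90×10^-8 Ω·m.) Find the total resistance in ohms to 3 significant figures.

Seg 1: A = 5.07 mm² = 5.070e-06 m²
R_1 = (7.05×10^-8)(5.3)/(5.070e-06) = 0.0737 Ω
Seg 2: A = πr² = π(3.5000e-04 m)² = 3.848e-07 m²
R_2 = (6.78×10^-7)(2.31)/(3.848e-07) = 4.07 Ω
Seg 3: A = πr² = π(1.3400e-03 m)² = 5.641e-06 m²
R_3 = (9.90×10^-8)(5.19)/(5.641e-06) = 0.09108 Ω
R_total = R_1 + R_2 + R_3 = 4.23 Ω

4.23 Ω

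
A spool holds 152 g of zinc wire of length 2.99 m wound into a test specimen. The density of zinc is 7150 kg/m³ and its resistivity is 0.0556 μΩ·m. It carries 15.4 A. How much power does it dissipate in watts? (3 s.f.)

5.55 W

ρ = 0.0556 μΩ·m = 5.56×10^-8 Ω·m
A = m/(density·L) = 0.152/(7150×2.99) = 7.1099e-06 m²
R = ρL/A = (5.56×10^-8)(2.99)/(7.1099e-06) = 0.02338 Ω
P = I²R = (15.4)² × 0.02338 = 5.55 W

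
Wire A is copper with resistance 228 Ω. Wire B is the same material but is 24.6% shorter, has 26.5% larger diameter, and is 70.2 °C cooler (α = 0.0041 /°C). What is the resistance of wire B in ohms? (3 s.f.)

R ∝ ρL/d² with ρ ∝ (1+αΔT), so R_B/R_A = (1 − 24.6/100) × (1 + 26.5/100)⁻² × (1 − 0.0041×70.2)
= 0.754 × 0.6249 × 0.7122 = 0.3356
R_B = 0.3356 × 228 = 76.5 Ω

76.5 Ω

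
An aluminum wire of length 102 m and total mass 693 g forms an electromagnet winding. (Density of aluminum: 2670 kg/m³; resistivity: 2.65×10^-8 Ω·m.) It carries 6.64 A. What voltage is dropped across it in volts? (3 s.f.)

A = m/(density·L) = 0.693/(2670×102) = 2.5446e-06 m²
R = ρL/A = (2.65×10^-8)(102)/(2.5446e-06) = 1.062 Ω
V = IR = 6.64 × 1.062 = 7.05 V

7.05 V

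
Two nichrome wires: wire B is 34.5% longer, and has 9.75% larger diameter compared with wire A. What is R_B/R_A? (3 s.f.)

1.12

R ∝ L/d², so R_B/R_A = (1 + 34.5/100) × (1 + 9.75/100)⁻²
= 1.345 × 0.8302 = 1.12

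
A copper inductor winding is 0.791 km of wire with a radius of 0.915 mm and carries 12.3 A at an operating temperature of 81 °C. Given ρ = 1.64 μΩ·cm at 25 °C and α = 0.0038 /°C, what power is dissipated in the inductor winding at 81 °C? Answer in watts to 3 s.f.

905 W

ρ = 1.64 μΩ·cm = 1.64×10^-8 Ω·m
A = πr² = π(9.1500e-04 m)² = 2.630e-06 m²
R₍25₎ = ρL/A = (1.64×10^-8)(791)/(2.630e-06) = 4.932 Ω
R₍81₎ = R₍25₎(1 + αΔT) = 4.932 × (1 + 0.0038×56) = 5.982 Ω
P = I²R = (12.3)² × 5.982 = 905 W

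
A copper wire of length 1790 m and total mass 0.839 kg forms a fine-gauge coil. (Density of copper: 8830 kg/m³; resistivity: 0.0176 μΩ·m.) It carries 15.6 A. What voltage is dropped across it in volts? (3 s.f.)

ρ = 0.0176 μΩ·m = 1.76×10^-8 Ω·m
A = m/(density·L) = 0.839/(8830×1790) = 5.3082e-08 m²
R = ρL/A = (1.76×10^-8)(1790)/(5.3082e-08) = 593.5 Ω
V = IR = 15.6 × 593.5 = 9260 V

9260 V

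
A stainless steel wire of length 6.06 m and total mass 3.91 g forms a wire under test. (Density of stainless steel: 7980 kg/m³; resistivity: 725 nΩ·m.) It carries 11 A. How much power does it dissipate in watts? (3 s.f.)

ρ = 725 nΩ·m = 7.25×10^-7 Ω·m
A = m/(density·L) = 0.00391/(7980×6.06) = 8.0854e-08 m²
R = ρL/A = (7.25×10^-7)(6.06)/(8.0854e-08) = 54.34 Ω
P = I²R = (11)² × 54.34 = 6570 W

6570 W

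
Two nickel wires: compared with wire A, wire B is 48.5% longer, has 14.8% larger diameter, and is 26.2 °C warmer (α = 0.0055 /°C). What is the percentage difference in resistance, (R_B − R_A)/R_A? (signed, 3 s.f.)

R ∝ ρL/d² with ρ ∝ (1+αΔT), so R_B/R_A = (1 + 48.5/100) × (1 + 14.8/100)⁻² × (1 + 0.0055×26.2)
= 1.485 × 0.7588 × 1.144 = 1.289
(R_B − R_A)/R_A = 1.289 − 1 = 28.9%

28.9%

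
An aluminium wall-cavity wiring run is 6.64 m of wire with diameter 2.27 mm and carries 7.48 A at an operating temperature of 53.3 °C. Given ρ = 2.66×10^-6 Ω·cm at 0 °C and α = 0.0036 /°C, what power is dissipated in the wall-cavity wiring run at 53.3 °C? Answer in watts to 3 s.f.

2.91 W

ρ = 2.66×10^-6 Ω·cm = 2.66×10^-8 Ω·m
A = π(d/2)² = π(1.1350e-03 m)² = 4.047e-06 m²
R₍0₎ = ρL/A = (2.66×10^-8)(6.64)/(4.047e-06) = 0.04364 Ω
R₍53.3₎ = R₍0₎(1 + αΔT) = 0.04364 × (1 + 0.0036×53.3) = 0.05202 Ω
P = I²R = (7.48)² × 0.05202 = 2.91 W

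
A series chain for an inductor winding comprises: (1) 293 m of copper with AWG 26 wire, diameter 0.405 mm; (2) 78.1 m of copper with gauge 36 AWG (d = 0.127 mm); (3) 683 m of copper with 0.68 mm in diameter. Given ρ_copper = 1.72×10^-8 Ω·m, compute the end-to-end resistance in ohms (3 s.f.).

178 Ω

Seg 1: A = π(0.405/2 mm)² = π(2.0250e-04 m)² = 1.288e-07 m²
R_1 = (1.72×10^-8)(293)/(1.288e-07) = 39.12 Ω
Seg 2: A = π(0.127/2 mm)² = π(6.3500e-05 m)² = 1.267e-08 m²
R_2 = (1.72×10^-8)(78.1)/(1.267e-08) = 106 Ω
Seg 3: A = π(d/2)² = π(3.4000e-04 m)² = 3.632e-07 m²
R_3 = (1.72×10^-8)(683)/(3.632e-07) = 32.35 Ω
R_total = R_1 + R_2 + R_3 = 178 Ω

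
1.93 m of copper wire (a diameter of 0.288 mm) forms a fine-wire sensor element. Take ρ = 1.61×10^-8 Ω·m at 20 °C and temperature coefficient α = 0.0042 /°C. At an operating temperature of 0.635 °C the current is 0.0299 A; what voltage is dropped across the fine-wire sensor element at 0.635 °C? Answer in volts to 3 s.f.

0.0131 V

A = π(d/2)² = π(1.4400e-04 m)² = 6.514e-08 m²
R₍20₎ = ρL/A = (1.61×10^-8)(1.93)/(6.514e-08) = 0.477 Ω
R₍0.635₎ = R₍20₎(1 + αΔT) = 0.477 × (1 + 0.0042×-19.4) = 0.4382 Ω
V = IR = 0.0299 × 0.4382 = 0.0131 V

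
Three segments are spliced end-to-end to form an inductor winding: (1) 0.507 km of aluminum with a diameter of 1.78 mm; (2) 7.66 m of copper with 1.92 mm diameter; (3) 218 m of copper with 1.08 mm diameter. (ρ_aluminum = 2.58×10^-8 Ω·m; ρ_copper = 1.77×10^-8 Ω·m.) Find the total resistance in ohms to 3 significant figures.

9.52 Ω

Seg 1: A = π(d/2)² = π(8.9000e-04 m)² = 2.488e-06 m²
R_1 = (2.58×10^-8)(507)/(2.488e-06) = 5.257 Ω
Seg 2: A = π(d/2)² = π(9.6000e-04 m)² = 2.895e-06 m²
R_2 = (1.77×10^-8)(7.66)/(2.895e-06) = 0.04683 Ω
Seg 3: A = π(d/2)² = π(5.4000e-04 m)² = 9.161e-07 m²
R_3 = (1.77×10^-8)(218)/(9.161e-07) = 4.212 Ω
R_total = R_1 + R_2 + R_3 = 9.52 Ω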